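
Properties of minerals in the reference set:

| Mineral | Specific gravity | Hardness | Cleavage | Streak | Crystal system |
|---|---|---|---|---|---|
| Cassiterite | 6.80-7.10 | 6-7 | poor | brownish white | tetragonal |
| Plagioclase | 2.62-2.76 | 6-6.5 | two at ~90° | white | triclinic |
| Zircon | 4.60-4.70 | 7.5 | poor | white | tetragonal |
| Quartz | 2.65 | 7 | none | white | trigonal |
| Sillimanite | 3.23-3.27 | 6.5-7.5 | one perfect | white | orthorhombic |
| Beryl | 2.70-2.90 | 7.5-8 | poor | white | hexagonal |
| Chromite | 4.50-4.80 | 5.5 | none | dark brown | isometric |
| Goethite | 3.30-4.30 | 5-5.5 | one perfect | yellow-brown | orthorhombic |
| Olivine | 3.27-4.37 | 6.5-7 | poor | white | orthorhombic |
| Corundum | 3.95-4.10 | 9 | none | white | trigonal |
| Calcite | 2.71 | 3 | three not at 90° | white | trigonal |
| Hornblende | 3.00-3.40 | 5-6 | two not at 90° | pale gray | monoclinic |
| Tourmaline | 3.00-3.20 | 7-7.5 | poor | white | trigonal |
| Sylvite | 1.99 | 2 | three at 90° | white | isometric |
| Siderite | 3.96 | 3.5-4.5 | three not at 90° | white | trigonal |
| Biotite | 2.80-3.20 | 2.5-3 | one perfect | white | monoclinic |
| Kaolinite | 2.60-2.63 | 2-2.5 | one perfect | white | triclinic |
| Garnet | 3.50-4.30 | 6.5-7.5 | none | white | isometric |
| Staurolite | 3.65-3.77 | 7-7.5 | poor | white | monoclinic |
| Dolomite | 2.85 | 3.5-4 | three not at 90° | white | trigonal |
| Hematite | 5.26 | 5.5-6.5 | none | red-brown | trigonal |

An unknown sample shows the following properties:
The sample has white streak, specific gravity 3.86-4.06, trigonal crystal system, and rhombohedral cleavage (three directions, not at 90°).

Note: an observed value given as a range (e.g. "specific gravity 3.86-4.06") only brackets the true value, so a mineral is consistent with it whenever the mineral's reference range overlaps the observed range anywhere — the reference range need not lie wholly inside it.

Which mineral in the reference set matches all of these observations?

Siderite

White streak eliminates Cassiterite, Chromite, Goethite, Hornblende, Hematite.
Specific gravity 3.86-4.06 — leaves Olivine, Corundum, Siderite, Garnet.
Trigonal crystal system is inconsistent with Olivine, Garnet.
Rhombohedral cleavage (three directions, not at 90°) rules out Corundum.
Only Siderite satisfies all observations.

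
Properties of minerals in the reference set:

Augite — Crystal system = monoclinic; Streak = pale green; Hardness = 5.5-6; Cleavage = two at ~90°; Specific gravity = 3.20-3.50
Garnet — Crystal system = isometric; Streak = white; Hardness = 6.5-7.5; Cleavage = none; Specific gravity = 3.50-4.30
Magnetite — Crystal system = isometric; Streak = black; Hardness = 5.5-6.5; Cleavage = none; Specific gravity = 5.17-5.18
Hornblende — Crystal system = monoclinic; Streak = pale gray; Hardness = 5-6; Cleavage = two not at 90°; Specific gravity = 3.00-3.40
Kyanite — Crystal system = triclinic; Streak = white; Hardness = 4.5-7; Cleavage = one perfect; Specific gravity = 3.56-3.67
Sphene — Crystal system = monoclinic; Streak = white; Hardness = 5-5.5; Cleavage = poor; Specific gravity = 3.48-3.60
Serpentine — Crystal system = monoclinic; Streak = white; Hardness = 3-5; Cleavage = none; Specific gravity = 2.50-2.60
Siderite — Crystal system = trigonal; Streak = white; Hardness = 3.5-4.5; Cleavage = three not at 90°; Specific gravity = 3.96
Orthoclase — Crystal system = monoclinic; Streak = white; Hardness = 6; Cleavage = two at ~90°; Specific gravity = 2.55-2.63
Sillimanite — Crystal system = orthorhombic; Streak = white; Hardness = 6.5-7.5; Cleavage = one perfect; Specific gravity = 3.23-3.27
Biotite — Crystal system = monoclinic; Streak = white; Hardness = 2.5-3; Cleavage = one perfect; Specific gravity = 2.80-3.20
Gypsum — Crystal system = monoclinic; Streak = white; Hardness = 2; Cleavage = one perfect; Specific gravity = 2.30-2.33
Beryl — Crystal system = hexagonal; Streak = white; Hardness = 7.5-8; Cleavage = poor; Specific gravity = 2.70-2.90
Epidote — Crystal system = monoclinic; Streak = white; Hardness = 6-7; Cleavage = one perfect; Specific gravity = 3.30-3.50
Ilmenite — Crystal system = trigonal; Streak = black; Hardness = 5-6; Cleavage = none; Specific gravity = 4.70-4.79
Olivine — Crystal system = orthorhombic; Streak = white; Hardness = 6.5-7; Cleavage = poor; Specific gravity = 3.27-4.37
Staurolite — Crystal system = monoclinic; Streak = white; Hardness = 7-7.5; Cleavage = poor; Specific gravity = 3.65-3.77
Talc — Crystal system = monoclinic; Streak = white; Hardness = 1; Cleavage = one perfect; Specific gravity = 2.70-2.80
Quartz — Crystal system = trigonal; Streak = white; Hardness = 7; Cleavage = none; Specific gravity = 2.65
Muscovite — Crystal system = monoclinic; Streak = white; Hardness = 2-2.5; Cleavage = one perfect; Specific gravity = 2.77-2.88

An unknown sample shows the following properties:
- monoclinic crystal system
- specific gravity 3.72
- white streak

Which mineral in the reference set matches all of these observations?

Staurolite

Monoclinic crystal system — Augite, Hornblende, Sphene, Serpentine, Orthoclase, Biotite, Gypsum, Epidote, Staurolite, Talc, Muscovite remain.
Specific gravity 3.72 — Staurolite remains.
White streak — all remaining candidates fit.
Only Staurolite satisfies all observations.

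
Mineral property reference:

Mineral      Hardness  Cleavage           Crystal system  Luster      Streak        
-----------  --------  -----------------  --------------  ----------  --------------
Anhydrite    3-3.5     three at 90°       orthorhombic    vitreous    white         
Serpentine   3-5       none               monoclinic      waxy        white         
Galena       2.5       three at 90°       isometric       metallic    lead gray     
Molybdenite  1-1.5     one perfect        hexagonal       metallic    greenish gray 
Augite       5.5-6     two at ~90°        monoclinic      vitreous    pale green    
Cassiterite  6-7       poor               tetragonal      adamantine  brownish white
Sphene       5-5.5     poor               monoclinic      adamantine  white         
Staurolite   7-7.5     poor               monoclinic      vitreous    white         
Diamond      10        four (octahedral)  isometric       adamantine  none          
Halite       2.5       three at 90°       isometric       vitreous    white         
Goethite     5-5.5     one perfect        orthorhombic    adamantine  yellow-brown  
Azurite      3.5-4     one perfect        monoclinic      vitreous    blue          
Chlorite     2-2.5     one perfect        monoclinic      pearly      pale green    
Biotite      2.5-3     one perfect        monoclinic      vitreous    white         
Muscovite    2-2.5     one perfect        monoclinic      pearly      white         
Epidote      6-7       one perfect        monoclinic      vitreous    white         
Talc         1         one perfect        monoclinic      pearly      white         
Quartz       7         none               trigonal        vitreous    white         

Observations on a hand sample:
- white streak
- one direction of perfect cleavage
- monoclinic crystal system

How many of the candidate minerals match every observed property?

4

White streak — narrows the field to Anhydrite, Serpentine, Sphene, Staurolite, Halite, Biotite, Muscovite, Epidote, Talc, Quartz.
One direction of perfect cleavage — leaves Biotite, Muscovite, Epidote, Talc.
Monoclinic crystal system — no further eliminations.
Remaining candidates: Biotite, Epidote, Muscovite, Talc.
That is 4 minerals.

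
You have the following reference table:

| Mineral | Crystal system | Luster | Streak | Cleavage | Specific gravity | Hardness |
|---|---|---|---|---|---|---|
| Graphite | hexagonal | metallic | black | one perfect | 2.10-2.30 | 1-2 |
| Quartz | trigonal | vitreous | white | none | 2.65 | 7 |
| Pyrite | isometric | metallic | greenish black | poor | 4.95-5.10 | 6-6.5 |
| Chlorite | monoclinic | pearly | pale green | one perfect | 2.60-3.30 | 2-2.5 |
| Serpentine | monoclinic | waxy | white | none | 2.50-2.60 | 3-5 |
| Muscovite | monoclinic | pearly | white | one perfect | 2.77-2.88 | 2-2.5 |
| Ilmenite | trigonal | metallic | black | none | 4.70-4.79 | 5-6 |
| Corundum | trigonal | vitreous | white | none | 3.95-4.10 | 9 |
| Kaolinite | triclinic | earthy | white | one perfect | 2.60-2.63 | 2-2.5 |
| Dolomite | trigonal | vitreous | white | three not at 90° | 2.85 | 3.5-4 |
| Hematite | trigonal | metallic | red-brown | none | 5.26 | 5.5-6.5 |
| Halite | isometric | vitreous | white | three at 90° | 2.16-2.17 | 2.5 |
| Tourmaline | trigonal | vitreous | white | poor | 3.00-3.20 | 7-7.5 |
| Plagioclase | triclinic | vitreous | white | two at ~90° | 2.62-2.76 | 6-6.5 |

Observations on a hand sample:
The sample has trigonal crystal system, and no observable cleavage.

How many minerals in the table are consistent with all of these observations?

Trigonal crystal system: Quartz, Ilmenite, Corundum, Dolomite, Hematite, Tourmaline remain.
No observable cleavage excludes Dolomite, Tourmaline.
The minerals that satisfy all observations are Corundum, Hematite, Ilmenite, Quartz.
That is 4 minerals.

4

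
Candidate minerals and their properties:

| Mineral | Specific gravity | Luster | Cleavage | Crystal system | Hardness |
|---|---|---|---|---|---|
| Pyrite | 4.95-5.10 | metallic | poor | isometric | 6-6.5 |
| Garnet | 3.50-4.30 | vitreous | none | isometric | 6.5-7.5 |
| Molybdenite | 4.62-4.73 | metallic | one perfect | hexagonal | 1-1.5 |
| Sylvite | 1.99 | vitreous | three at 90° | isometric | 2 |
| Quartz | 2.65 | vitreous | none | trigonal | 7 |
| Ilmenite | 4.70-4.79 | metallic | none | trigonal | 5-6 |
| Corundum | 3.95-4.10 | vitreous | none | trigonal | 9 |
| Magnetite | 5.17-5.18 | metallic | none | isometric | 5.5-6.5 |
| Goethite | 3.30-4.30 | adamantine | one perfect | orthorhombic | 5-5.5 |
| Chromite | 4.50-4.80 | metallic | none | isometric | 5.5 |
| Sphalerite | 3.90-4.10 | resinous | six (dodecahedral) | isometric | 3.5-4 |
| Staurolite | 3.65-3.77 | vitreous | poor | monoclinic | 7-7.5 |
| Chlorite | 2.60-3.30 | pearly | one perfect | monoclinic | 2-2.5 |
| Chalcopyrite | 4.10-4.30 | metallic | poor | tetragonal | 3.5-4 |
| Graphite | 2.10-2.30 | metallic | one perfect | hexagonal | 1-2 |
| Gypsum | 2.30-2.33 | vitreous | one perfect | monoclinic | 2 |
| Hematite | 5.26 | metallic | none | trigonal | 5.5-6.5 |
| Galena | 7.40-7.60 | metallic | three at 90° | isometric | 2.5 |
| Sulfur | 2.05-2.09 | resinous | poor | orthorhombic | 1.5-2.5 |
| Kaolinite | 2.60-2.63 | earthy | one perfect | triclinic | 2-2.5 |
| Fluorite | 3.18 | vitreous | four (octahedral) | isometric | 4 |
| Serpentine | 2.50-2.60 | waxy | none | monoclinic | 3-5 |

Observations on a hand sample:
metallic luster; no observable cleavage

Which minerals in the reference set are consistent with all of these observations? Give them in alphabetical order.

Chromite, Hematite, Ilmenite, Magnetite

Metallic luster: leaves Pyrite, Molybdenite, Ilmenite, Magnetite, Chromite, Chalcopyrite, Graphite, Hematite, Galena.
No observable cleavage: Ilmenite, Magnetite, Chromite, Hematite remain.
The minerals that satisfy all observations are Chromite, Hematite, Ilmenite, Magnetite.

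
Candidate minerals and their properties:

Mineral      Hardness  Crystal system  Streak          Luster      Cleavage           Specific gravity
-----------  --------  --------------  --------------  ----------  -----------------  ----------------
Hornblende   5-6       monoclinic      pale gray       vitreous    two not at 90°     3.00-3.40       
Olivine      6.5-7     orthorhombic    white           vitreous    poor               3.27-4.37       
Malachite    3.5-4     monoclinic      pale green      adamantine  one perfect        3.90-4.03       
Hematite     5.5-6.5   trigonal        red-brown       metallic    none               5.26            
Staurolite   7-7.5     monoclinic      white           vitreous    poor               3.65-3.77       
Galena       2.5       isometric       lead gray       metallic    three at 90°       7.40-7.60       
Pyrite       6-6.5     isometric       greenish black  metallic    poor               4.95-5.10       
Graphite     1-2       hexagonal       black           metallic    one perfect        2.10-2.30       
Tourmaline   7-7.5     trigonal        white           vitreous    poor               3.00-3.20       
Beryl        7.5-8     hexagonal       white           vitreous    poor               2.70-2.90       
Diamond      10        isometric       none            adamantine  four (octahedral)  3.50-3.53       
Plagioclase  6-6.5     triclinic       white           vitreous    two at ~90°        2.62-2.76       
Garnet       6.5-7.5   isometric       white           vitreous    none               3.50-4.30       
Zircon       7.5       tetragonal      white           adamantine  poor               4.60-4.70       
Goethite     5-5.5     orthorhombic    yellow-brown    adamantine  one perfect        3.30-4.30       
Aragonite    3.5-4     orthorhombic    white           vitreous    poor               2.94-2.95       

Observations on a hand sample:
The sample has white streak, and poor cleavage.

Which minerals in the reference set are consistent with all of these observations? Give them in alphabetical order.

Aragonite, Beryl, Olivine, Staurolite, Tourmaline, Zircon

White streak — only Olivine, Staurolite, Tourmaline, Beryl, Plagioclase, Garnet, Zircon, Aragonite remain.
Poor cleavage is inconsistent with Plagioclase, Garnet.
Remaining candidates: Aragonite, Beryl, Olivine, Staurolite, Tourmaline, Zircon.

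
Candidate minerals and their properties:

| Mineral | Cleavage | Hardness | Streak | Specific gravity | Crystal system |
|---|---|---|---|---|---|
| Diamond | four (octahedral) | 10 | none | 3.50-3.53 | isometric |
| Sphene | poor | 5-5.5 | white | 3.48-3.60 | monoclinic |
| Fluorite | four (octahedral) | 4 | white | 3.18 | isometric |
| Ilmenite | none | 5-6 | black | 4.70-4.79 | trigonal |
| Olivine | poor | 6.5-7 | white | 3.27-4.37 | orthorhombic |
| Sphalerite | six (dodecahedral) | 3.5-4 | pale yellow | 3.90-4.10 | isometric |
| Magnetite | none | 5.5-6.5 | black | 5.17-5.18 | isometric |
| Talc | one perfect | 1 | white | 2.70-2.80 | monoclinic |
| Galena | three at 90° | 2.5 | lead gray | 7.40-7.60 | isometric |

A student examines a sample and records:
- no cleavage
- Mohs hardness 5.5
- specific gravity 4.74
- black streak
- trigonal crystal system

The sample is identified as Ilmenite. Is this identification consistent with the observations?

No cleavage — agrees with Ilmenite (cleavage none).
Mohs hardness 5.5 — agrees with Ilmenite (hardness 5-6).
Specific gravity 4.74 — agrees with Ilmenite (SG 4.70-4.79).
Black streak — agrees with Ilmenite (black streak).
Trigonal crystal system — agrees with Ilmenite (trigonal system).
Every observed property is compatible with the reference values for Ilmenite.

Yes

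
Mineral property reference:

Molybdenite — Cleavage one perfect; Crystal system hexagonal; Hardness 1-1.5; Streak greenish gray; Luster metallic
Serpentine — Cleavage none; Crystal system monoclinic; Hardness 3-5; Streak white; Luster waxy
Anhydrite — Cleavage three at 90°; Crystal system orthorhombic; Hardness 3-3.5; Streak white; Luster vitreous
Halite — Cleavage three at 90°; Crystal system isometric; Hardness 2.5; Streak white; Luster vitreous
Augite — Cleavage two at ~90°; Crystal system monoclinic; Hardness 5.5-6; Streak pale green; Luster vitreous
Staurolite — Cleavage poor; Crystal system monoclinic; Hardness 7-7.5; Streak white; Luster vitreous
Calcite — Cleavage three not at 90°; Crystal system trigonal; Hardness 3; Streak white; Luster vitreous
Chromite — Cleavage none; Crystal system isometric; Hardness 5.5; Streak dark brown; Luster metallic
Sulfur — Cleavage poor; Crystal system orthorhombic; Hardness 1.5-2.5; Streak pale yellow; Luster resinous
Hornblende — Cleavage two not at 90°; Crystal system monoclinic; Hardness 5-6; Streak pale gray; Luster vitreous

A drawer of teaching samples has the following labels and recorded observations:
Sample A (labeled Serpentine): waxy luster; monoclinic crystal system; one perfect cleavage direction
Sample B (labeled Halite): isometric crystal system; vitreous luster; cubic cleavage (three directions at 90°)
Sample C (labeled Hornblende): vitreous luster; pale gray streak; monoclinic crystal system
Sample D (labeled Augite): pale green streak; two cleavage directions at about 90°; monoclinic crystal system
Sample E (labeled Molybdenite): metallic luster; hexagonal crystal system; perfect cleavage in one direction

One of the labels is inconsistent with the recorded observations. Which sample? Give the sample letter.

A

Sample A: Serpentine has cleavage none, but the record shows one perfect cleavage direction — this label is wrong.
Sample B: all recorded properties match Halite.
Sample C: all recorded properties match Hornblende.
Sample D: all recorded properties match Augite.
Sample E: all recorded properties match Molybdenite.
Only sample A is inconsistent with its label.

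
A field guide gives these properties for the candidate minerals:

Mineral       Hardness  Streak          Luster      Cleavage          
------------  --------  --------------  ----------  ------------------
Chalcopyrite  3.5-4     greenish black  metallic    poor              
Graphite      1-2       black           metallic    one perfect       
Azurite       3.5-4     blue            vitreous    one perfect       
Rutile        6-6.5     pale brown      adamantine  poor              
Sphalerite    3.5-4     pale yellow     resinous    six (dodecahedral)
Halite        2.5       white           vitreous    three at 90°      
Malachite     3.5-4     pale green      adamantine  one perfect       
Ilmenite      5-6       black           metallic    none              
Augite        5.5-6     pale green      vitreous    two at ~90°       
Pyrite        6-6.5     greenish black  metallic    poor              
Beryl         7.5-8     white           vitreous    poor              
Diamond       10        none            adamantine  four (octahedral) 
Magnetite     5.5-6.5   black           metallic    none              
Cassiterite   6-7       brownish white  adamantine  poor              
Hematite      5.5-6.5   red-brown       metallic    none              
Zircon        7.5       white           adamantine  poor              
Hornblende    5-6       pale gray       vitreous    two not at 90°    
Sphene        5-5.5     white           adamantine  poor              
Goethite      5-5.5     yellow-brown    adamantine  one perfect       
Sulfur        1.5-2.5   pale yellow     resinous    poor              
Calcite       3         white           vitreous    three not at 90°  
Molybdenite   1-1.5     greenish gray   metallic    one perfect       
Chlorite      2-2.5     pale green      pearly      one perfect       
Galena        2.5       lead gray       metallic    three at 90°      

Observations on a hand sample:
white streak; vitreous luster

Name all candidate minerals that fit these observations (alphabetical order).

Beryl, Calcite, Halite

White streak: narrows the field to Halite, Beryl, Zircon, Sphene, Calcite.
Vitreous luster excludes Zircon, Sphene.
Remaining candidates: Beryl, Calcite, Halite.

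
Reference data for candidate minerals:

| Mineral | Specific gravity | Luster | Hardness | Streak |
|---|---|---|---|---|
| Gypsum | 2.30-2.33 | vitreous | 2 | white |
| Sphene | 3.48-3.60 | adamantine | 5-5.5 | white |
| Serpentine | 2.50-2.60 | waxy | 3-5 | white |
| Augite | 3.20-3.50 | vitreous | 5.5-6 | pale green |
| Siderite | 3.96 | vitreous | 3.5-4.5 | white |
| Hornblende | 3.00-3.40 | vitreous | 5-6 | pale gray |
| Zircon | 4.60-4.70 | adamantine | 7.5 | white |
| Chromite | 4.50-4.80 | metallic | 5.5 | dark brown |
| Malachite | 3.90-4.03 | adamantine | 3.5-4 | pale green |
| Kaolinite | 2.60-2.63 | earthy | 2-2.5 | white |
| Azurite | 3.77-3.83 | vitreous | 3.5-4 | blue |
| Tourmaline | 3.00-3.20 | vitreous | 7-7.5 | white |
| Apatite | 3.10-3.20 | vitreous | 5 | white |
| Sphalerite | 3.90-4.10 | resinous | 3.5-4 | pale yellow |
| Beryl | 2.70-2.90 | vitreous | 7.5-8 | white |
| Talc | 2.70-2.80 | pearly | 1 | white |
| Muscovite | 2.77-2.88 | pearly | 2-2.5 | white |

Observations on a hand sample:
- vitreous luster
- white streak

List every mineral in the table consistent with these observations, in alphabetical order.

Apatite, Beryl, Gypsum, Siderite, Tourmaline

Vitreous luster: Gypsum, Augite, Siderite, Hornblende, Azurite, Tourmaline, Apatite, Beryl remain.
White streak rules out Augite, Hornblende, Azurite.
Remaining candidates: Apatite, Beryl, Gypsum, Siderite, Tourmaline.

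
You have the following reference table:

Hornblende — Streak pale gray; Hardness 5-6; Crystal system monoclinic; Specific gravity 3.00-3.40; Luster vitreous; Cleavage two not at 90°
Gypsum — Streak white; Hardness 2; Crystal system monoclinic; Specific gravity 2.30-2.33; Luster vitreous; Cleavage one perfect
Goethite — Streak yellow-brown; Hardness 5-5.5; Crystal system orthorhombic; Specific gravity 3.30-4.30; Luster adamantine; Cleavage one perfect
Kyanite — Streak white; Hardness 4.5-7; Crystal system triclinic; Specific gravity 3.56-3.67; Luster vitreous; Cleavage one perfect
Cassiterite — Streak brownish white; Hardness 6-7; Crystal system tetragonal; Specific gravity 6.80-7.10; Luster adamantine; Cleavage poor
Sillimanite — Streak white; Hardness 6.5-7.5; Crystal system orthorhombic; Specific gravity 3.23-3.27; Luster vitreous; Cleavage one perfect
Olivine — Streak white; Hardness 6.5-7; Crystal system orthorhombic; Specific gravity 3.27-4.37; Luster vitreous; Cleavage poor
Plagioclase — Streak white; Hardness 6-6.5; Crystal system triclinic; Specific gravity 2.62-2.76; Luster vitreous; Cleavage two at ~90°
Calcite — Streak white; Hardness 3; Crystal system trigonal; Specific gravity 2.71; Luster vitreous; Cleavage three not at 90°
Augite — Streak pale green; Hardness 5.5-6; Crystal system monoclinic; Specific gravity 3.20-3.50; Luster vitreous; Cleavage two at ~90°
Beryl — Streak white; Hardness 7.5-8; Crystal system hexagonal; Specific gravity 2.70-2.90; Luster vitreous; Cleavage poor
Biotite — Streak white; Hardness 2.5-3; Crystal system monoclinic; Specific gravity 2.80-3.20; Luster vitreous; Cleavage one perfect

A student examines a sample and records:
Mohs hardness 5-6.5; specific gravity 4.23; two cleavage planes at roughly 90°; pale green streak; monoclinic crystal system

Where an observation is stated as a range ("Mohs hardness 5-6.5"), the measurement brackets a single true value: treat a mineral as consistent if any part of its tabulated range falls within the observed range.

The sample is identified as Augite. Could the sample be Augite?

Inconsistent

Mohs hardness 5-6.5 — consistent with Augite (hardness 5.5-6).
Specific gravity 4.23 — Augite has SG 3.20-3.50; a mismatch.
Two cleavage planes at roughly 90° — consistent with Augite (cleavage two at ~90°).
Pale green streak — consistent with Augite (pale green streak).
Monoclinic crystal system — consistent with Augite (monoclinic system).
The specific gravity observation rules out Augite.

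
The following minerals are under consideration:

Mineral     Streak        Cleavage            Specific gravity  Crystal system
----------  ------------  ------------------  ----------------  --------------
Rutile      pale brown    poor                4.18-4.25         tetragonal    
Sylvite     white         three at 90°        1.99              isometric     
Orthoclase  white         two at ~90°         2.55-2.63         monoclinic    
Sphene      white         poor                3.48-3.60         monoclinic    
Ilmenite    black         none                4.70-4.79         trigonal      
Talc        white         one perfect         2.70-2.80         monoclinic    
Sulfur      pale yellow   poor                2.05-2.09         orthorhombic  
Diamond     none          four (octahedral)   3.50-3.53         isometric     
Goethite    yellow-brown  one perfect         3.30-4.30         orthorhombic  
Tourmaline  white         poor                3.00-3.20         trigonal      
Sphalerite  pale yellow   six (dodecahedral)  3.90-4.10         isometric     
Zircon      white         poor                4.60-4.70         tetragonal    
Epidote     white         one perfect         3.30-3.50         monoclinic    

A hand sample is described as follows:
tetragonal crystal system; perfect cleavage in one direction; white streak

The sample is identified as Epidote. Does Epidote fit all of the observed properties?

No

Tetragonal crystal system — Epidote has monoclinic system; inconsistent.
Perfect cleavage in one direction — consistent with Epidote (cleavage one perfect).
White streak — consistent with Epidote (white streak).
The crystal system observation rules out Epidote.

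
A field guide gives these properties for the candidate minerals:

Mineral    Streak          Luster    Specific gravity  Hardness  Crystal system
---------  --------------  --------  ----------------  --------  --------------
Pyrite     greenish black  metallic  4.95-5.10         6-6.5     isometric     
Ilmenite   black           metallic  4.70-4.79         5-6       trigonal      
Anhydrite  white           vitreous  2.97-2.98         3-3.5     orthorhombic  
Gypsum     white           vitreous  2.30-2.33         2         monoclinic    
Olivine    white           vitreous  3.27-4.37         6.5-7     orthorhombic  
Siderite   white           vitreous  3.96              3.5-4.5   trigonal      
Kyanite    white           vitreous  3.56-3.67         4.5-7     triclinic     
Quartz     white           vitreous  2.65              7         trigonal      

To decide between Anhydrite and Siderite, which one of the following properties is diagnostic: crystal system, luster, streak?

Crystal system: Anhydrite orthorhombic, Siderite trigonal — different.
Luster: both vitreous — no difference.
Streak: both white — no difference.
Of the listed properties, crystal system is the one that separates them.

crystal system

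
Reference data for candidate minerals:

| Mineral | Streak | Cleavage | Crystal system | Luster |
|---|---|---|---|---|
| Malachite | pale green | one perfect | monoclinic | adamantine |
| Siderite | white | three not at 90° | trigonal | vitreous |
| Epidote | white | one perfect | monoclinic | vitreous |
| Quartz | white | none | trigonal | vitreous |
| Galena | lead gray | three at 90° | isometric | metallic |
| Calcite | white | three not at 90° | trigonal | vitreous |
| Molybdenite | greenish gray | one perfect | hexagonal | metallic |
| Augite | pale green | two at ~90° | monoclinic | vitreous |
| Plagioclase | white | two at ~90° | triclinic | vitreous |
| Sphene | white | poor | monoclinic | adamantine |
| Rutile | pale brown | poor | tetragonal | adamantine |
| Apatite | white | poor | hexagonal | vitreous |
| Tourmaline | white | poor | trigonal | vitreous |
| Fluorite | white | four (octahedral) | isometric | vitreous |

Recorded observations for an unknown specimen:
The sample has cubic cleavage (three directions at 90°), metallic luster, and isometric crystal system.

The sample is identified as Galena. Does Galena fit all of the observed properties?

Yes

Cubic cleavage (three directions at 90°) — is consistent with Galena (cleavage three at 90°).
Metallic luster — is consistent with Galena (metallic luster).
Isometric crystal system — is consistent with Galena (isometric system).
Nothing contradicts Galena.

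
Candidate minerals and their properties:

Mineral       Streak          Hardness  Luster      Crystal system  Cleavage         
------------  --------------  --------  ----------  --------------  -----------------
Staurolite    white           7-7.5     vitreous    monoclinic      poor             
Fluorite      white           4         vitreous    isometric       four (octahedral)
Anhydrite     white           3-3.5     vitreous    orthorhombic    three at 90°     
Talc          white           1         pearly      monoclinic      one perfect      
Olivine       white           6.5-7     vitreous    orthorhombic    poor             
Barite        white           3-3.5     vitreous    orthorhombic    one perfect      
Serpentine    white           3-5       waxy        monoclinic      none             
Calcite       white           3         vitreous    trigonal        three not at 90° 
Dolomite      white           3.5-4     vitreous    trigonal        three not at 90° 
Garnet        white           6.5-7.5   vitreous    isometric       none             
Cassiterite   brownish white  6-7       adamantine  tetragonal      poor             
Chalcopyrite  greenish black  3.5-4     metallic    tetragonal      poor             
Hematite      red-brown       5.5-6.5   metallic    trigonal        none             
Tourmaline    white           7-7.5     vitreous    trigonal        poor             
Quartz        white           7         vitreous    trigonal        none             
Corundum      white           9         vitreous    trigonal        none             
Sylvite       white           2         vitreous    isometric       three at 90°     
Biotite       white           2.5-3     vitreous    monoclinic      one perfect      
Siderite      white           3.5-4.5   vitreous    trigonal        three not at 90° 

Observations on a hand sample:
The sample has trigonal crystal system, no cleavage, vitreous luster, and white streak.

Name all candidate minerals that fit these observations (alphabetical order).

Corundum, Quartz

Trigonal crystal system — narrows the field to Calcite, Dolomite, Hematite, Tourmaline, Quartz, Corundum, Siderite.
No cleavage — narrows the field to Hematite, Quartz, Corundum.
Vitreous luster excludes Hematite.
White streak — every remaining candidate is consistent.
Remaining candidates: Corundum, Quartz.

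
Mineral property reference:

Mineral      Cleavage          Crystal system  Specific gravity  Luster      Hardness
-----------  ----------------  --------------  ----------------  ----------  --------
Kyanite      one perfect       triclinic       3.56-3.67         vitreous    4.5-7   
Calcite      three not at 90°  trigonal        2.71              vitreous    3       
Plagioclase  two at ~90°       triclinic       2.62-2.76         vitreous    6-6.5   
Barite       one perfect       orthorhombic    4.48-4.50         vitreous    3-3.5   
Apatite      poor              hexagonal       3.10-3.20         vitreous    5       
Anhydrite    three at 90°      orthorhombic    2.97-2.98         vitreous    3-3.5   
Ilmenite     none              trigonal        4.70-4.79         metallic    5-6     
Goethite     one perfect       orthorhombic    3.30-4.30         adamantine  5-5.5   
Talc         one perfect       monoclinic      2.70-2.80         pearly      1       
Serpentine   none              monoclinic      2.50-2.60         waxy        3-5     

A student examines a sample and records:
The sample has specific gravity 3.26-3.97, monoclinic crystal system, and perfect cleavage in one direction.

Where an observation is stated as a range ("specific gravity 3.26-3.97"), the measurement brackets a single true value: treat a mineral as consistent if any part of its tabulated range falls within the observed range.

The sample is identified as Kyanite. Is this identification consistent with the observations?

Specific gravity 3.26-3.97 — consistent with Kyanite (SG 3.56-3.67).
Monoclinic crystal system — Kyanite has triclinic system; which does not match.
Perfect cleavage in one direction — consistent with Kyanite (cleavage one perfect).
Kyanite is excluded by the crystal system.

No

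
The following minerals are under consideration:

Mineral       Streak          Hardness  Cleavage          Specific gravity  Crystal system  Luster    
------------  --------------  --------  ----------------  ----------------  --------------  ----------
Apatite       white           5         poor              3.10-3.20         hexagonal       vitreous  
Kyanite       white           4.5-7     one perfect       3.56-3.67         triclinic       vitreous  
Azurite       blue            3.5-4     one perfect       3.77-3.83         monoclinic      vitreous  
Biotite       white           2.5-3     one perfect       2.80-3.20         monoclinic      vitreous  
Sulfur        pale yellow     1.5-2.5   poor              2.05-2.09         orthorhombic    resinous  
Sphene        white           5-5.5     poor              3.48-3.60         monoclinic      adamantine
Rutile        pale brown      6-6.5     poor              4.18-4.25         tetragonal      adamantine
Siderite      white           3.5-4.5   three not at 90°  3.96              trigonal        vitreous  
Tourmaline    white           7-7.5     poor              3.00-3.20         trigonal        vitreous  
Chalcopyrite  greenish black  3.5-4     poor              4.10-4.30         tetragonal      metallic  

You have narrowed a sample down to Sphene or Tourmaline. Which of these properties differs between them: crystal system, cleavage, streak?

Crystal system: Sphene monoclinic, Tourmaline trigonal — these differ.
Cleavage: both poor — no difference.
Streak: both white — no difference.
Of the listed properties, crystal system is the one that separates them.

crystal system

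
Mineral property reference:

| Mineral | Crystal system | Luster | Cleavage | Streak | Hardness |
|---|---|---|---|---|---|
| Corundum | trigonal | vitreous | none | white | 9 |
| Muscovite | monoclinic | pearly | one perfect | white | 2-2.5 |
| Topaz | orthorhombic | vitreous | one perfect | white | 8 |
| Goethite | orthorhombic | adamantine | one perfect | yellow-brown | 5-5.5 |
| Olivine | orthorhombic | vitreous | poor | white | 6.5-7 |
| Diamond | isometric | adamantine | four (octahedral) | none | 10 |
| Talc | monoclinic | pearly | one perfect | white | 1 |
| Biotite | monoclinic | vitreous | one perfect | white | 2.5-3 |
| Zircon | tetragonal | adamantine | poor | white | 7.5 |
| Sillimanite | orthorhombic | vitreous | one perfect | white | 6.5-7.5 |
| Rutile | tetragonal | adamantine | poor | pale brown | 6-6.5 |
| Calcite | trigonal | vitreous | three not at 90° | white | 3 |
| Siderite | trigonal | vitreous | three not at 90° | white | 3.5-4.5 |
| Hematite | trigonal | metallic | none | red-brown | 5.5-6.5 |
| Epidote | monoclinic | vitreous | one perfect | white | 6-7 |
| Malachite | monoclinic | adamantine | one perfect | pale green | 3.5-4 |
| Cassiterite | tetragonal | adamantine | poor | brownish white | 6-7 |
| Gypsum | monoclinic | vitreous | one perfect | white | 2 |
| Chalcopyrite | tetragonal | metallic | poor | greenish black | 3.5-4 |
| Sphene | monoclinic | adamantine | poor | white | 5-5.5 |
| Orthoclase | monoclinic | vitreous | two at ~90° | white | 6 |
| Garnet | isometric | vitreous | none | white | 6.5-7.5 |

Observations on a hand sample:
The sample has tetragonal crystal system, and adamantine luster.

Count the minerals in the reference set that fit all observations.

3

Tetragonal crystal system — Zircon, Rutile, Cassiterite, Chalcopyrite remain.
Adamantine luster excludes Chalcopyrite.
The minerals that satisfy all observations are Cassiterite, Rutile, Zircon.
That is 3 minerals.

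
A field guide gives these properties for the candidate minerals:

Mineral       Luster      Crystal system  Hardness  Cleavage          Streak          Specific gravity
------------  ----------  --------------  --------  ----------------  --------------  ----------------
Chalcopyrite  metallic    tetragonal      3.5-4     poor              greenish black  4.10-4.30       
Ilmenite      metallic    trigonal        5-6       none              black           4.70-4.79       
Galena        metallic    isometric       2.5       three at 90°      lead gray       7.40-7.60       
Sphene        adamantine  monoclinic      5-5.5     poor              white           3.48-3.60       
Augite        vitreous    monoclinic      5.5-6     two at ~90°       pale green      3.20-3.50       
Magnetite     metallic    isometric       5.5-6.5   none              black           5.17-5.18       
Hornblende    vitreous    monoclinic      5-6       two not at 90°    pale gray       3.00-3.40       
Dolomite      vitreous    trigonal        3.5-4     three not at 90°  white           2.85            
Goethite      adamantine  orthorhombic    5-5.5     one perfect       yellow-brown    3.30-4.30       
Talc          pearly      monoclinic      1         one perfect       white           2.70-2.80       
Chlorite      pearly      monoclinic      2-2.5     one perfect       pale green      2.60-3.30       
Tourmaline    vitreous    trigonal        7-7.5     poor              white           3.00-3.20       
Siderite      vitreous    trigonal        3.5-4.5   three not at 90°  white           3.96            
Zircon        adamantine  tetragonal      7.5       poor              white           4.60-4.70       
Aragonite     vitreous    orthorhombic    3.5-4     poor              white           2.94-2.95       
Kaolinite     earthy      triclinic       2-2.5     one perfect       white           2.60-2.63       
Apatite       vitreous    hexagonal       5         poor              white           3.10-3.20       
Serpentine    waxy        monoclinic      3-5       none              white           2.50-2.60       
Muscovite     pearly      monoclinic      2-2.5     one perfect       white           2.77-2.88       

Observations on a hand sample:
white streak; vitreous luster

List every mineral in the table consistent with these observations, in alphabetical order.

Apatite, Aragonite, Dolomite, Siderite, Tourmaline

White streak: Sphene, Dolomite, Talc, Tourmaline, Siderite, Zircon, Aragonite, Kaolinite, Apatite, Serpentine, Muscovite remain.
Vitreous luster: Dolomite, Tourmaline, Siderite, Aragonite, Apatite remain.
Consistent with every observation: Apatite, Aragonite, Dolomite, Siderite, Tourmaline.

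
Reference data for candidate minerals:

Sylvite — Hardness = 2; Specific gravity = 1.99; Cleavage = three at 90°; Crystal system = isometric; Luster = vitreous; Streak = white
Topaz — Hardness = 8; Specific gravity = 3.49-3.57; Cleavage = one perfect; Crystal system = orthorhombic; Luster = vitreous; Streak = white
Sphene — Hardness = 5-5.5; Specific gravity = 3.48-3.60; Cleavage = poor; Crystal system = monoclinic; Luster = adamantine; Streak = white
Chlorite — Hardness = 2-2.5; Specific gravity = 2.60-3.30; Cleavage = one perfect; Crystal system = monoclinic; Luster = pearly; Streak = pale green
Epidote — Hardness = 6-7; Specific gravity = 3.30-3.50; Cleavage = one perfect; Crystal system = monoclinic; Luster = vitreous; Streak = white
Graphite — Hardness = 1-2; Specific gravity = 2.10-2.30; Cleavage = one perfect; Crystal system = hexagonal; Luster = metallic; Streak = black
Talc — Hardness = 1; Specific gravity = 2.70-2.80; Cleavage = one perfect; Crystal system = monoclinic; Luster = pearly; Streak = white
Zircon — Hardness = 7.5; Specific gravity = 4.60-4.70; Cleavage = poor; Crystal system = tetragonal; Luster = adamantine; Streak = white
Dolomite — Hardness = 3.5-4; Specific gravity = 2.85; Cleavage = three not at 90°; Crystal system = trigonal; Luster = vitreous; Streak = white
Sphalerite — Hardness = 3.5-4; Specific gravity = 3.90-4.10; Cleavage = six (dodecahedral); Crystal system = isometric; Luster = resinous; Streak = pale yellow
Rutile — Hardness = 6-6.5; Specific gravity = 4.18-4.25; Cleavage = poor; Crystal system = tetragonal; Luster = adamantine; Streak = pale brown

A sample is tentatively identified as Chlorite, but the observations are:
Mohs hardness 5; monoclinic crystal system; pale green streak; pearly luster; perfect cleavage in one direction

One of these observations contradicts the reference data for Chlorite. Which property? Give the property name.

Mohs hardness 5: Chlorite has hardness 2-2.5 — inconsistent.
Monoclinic crystal system: Chlorite has monoclinic system — matches.
Pale green streak: Chlorite has pale green streak — matches.
Pearly luster: Chlorite has pearly luster — matches.
Perfect cleavage in one direction: Chlorite has cleavage one perfect — matches.
Only the hardness is inconsistent.

hardness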